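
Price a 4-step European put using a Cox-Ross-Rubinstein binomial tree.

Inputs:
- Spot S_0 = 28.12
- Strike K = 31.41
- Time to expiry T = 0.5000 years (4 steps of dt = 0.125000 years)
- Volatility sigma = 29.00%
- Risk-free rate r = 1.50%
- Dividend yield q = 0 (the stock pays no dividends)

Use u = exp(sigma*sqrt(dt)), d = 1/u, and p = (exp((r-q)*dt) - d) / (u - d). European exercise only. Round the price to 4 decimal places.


dt = T/N = 0.125000
u = exp(sigma*sqrt(dt)) = 1.107971; d = 1/u = 0.902551
p = (exp((r-q)*dt) - d) / (u - d) = 0.483526
Discount per step: exp(-r*dt) = 0.998127
Stock lattice S(k, i) with i counting down-moves:
  k=0: S(0,0) = 28.1200
  k=1: S(1,0) = 31.1561; S(1,1) = 25.3797
  k=2: S(2,0) = 34.5201; S(2,1) = 28.1200; S(2,2) = 22.9065
  k=3: S(3,0) = 38.2473; S(3,1) = 31.1561; S(3,2) = 25.3797; S(3,3) = 20.6743
  k=4: S(4,0) = 42.3769; S(4,1) = 34.5201; S(4,2) = 28.1200; S(4,3) = 22.9065; S(4,4) = 18.6596
Terminal payoffs V(N, i) = max(K - S_T, 0):
  V(4,0) = 0.000000; V(4,1) = 0.000000; V(4,2) = 3.290000; V(4,3) = 8.503514; V(4,4) = 12.750430
Backward induction: V(k, i) = exp(-r*dt) * [p * V(k+1, i) + (1-p) * V(k+1, i+1)].
  V(3,0) = exp(-r*dt) * [p*0.000000 + (1-p)*0.000000] = 0.000000
  V(3,1) = exp(-r*dt) * [p*0.000000 + (1-p)*3.290000] = 1.696016
  V(3,2) = exp(-r*dt) * [p*3.290000 + (1-p)*8.503514] = 5.971438
  V(3,3) = exp(-r*dt) * [p*8.503514 + (1-p)*12.750430] = 10.676898
  V(2,0) = exp(-r*dt) * [p*0.000000 + (1-p)*1.696016] = 0.874308
  V(2,1) = exp(-r*dt) * [p*1.696016 + (1-p)*5.971438] = 3.896847
  V(2,2) = exp(-r*dt) * [p*5.971438 + (1-p)*10.676898] = 8.385947
  V(1,0) = exp(-r*dt) * [p*0.874308 + (1-p)*3.896847] = 2.430808
  V(1,1) = exp(-r*dt) * [p*3.896847 + (1-p)*8.385947] = 6.203708
  V(0,0) = exp(-r*dt) * [p*2.430808 + (1-p)*6.203708] = 4.371209

Answer: Price = V(0,0) = 4.3712


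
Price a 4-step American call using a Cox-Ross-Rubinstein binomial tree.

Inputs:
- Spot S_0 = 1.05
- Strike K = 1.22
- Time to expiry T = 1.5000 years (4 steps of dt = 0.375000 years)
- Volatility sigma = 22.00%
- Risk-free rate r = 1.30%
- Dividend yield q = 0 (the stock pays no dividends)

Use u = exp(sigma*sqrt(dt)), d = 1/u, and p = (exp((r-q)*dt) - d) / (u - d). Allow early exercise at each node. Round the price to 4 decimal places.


Answer: Price = V(0,0) = 0.0669

Derivation:
dt = T/N = 0.375000
u = exp(sigma*sqrt(dt)) = 1.144219; d = 1/u = 0.873959
p = (exp((r-q)*dt) - d) / (u - d) = 0.484453
Discount per step: exp(-r*dt) = 0.995137
Stock lattice S(k, i) with i counting down-moves:
  k=0: S(0,0) = 1.0500
  k=1: S(1,0) = 1.2014; S(1,1) = 0.9177
  k=2: S(2,0) = 1.3747; S(2,1) = 1.0500; S(2,2) = 0.8020
  k=3: S(3,0) = 1.5730; S(3,1) = 1.2014; S(3,2) = 0.9177; S(3,3) = 0.7009
  k=4: S(4,0) = 1.7998; S(4,1) = 1.3747; S(4,2) = 1.0500; S(4,3) = 0.8020; S(4,4) = 0.6126
Terminal payoffs V(N, i) = max(S_T - K, 0):
  V(4,0) = 0.579804; V(4,1) = 0.154698; V(4,2) = 0.000000; V(4,3) = 0.000000; V(4,4) = 0.000000
Backward induction: V(k, i) = exp(-r*dt) * [p * V(k+1, i) + (1-p) * V(k+1, i+1)]; then take max(V_cont, immediate exercise) for American.
  V(3,0) = exp(-r*dt) * [p*0.579804 + (1-p)*0.154698] = 0.358888; exercise = 0.352955; V(3,0) = max -> 0.358888
  V(3,1) = exp(-r*dt) * [p*0.154698 + (1-p)*0.000000] = 0.074579; exercise = 0.000000; V(3,1) = max -> 0.074579
  V(3,2) = exp(-r*dt) * [p*0.000000 + (1-p)*0.000000] = 0.000000; exercise = 0.000000; V(3,2) = max -> 0.000000
  V(3,3) = exp(-r*dt) * [p*0.000000 + (1-p)*0.000000] = 0.000000; exercise = 0.000000; V(3,3) = max -> 0.000000
  V(2,0) = exp(-r*dt) * [p*0.358888 + (1-p)*0.074579] = 0.211281; exercise = 0.154698; V(2,0) = max -> 0.211281
  V(2,1) = exp(-r*dt) * [p*0.074579 + (1-p)*0.000000] = 0.035954; exercise = 0.000000; V(2,1) = max -> 0.035954
  V(2,2) = exp(-r*dt) * [p*0.000000 + (1-p)*0.000000] = 0.000000; exercise = 0.000000; V(2,2) = max -> 0.000000
  V(1,0) = exp(-r*dt) * [p*0.211281 + (1-p)*0.035954] = 0.120304; exercise = 0.000000; V(1,0) = max -> 0.120304
  V(1,1) = exp(-r*dt) * [p*0.035954 + (1-p)*0.000000] = 0.017334; exercise = 0.000000; V(1,1) = max -> 0.017334
  V(0,0) = exp(-r*dt) * [p*0.120304 + (1-p)*0.017334] = 0.066891; exercise = 0.000000; V(0,0) = max -> 0.066891


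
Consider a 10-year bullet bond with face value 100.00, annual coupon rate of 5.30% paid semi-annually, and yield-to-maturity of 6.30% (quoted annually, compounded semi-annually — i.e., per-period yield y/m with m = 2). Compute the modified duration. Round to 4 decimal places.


Coupon per period c = face * coupon_rate / m = 2.650000
Periods per year m = 2; per-period yield y/m = 0.031500
Number of cashflows N = 20
Cashflows (t years, CF_t, discount factor 1/(1+y/m)^(m*t), PV):
  t = 0.5000: CF_t = 2.650000, DF = 0.969462, PV = 2.569074
  t = 1.0000: CF_t = 2.650000, DF = 0.939856, PV = 2.490620
  t = 1.5000: CF_t = 2.650000, DF = 0.911155, PV = 2.414561
  t = 2.0000: CF_t = 2.650000, DF = 0.883330, PV = 2.340825
  t = 2.5000: CF_t = 2.650000, DF = 0.856355, PV = 2.269341
  t = 3.0000: CF_t = 2.650000, DF = 0.830204, PV = 2.200040
  t = 3.5000: CF_t = 2.650000, DF = 0.804851, PV = 2.132855
  t = 4.0000: CF_t = 2.650000, DF = 0.780272, PV = 2.067721
  t = 4.5000: CF_t = 2.650000, DF = 0.756444, PV = 2.004577
  t = 5.0000: CF_t = 2.650000, DF = 0.733344, PV = 1.943361
  t = 5.5000: CF_t = 2.650000, DF = 0.710949, PV = 1.884015
  t = 6.0000: CF_t = 2.650000, DF = 0.689238, PV = 1.826481
  t = 6.5000: CF_t = 2.650000, DF = 0.668190, PV = 1.770704
  t = 7.0000: CF_t = 2.650000, DF = 0.647785, PV = 1.716630
  t = 7.5000: CF_t = 2.650000, DF = 0.628003, PV = 1.664207
  t = 8.0000: CF_t = 2.650000, DF = 0.608825, PV = 1.613386
  t = 8.5000: CF_t = 2.650000, DF = 0.590232, PV = 1.564116
  t = 9.0000: CF_t = 2.650000, DF = 0.572208, PV = 1.516351
  t = 9.5000: CF_t = 2.650000, DF = 0.554734, PV = 1.470044
  t = 10.0000: CF_t = 102.650000, DF = 0.537793, PV = 55.204478
Price P = sum_t PV_t = 92.663385
First compute Macaulay numerator sum_t t * PV_t:
  t * PV_t at t = 0.5000: 1.284537
  t * PV_t at t = 1.0000: 2.490620
  t * PV_t at t = 1.5000: 3.621841
  t * PV_t at t = 2.0000: 4.681650
  t * PV_t at t = 2.5000: 5.673352
  t * PV_t at t = 3.0000: 6.600119
  t * PV_t at t = 3.5000: 7.464991
  t * PV_t at t = 4.0000: 8.270885
  t * PV_t at t = 4.5000: 9.020597
  t * PV_t at t = 5.0000: 9.716807
  t * PV_t at t = 5.5000: 10.362082
  t * PV_t at t = 6.0000: 10.958884
  t * PV_t at t = 6.5000: 11.509573
  t * PV_t at t = 7.0000: 12.016408
  t * PV_t at t = 7.5000: 12.481554
  t * PV_t at t = 8.0000: 12.907084
  t * PV_t at t = 8.5000: 13.294985
  t * PV_t at t = 9.0000: 13.647157
  t * PV_t at t = 9.5000: 13.965422
  t * PV_t at t = 10.0000: 552.044780
Macaulay duration D = 722.013328 / 92.663385 = 7.791787
Modified duration = D / (1 + y/m) = 7.791787 / (1 + 0.031500) = 7.553841

Answer: Modified duration = 7.5538


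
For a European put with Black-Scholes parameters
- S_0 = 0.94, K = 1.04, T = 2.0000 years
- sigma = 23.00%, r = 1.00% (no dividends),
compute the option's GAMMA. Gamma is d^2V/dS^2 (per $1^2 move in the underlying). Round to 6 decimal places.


Answer: Gamma = 1.299893

Derivation:
d1 = -0.0866855019; d2 = -0.4119546213
phi(d1) = 0.3974461915; exp(-qT) = 1.0000000000; exp(-rT) = 0.9801986733
Gamma = exp(-qT) * phi(d1) / (S * sigma * sqrt(T)) = 1.0000000000 * 0.3974461915 / (0.9400 * 0.2300 * 1.4142135624) = 1.299893


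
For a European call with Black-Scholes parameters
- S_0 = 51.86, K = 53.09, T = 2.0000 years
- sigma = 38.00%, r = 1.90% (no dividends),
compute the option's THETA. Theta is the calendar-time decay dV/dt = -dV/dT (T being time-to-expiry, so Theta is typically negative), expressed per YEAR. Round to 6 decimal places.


d1 = 0.2957924307; d2 = -0.2416087230
phi(d1) = 0.3818661539; exp(-qT) = 1.0000000000; exp(-rT) = 0.9627129409
Theta = -S*exp(-qT)*phi(d1)*sigma/(2*sqrt(T)) - r*K*exp(-rT)*N(d2) + q*S*exp(-qT)*N(d1)
N(d1) = 0.6163056980; N(d2) = 0.4045416812; sqrt(T) = 1.4142135624
Term 1 = -51.8600 * 1.0000000000 * 0.3818661539 * 0.3800 / (2 * 1.4142135624) = -2.6606165157
Term 2 = -0.0190 * 53.0900 * 0.9627129409 * 0.4045416812 = -0.3928496866
Term 3 = 0 (no dividend yield, q = 0)
Theta = -2.6606165157 + (-0.3928496866) + (0.0000000000) = -3.053466

Answer: Theta = -3.053466


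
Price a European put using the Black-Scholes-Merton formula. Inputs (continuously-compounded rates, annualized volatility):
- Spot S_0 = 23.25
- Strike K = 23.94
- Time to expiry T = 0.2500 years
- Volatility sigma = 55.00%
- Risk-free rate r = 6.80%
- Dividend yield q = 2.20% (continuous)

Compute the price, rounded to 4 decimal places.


Answer: Price = 2.7637

Derivation:
d1 = (ln(S/K) + (r - q + 0.5*sigma^2) * T) / (sigma * sqrt(T)) = 0.07297066
d2 = d1 - sigma * sqrt(T) = -0.20202934
exp(-rT) = 0.98314368; exp(-qT) = 0.99451510
P = K * exp(-rT) * N(-d2) - S_0 * exp(-qT) * N(-d1)
N(-d1) = 0.47091473; N(-d2) = 0.58005311
P = 23.9400 * 0.98314368 * 0.58005311 - 23.2500 * 0.99451510 * 0.47091473 = 2.7637


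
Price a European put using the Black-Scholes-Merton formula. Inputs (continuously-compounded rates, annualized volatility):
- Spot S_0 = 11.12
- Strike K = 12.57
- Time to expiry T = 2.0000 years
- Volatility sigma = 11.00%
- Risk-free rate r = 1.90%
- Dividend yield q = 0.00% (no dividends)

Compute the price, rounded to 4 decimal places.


d1 = (ln(S/K) + (r - q + 0.5*sigma^2) * T) / (sigma * sqrt(T)) = -0.46584024
d2 = d1 - sigma * sqrt(T) = -0.62140373
exp(-rT) = 0.96271294; exp(-qT) = 1.00000000
P = K * exp(-rT) * N(-d2) - S_0 * exp(-qT) * N(-d1)
N(-d1) = 0.67933507; N(-d2) = 0.73283299
P = 12.5700 * 0.96271294 * 0.73283299 - 11.1200 * 1.00000000 * 0.67933507 = 1.3140

Answer: Price = 1.3140


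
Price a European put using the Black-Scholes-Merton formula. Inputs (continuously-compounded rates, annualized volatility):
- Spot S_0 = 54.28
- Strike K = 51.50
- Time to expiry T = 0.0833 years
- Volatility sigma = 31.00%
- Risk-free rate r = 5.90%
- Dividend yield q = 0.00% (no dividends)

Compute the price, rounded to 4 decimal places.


Answer: Price = 0.7419

Derivation:
d1 = (ln(S/K) + (r - q + 0.5*sigma^2) * T) / (sigma * sqrt(T)) = 0.68727323
d2 = d1 - sigma * sqrt(T) = 0.59780183
exp(-rT) = 0.99509736; exp(-qT) = 1.00000000
P = K * exp(-rT) * N(-d2) - S_0 * exp(-qT) * N(-d1)
N(-d1) = 0.24595528; N(-d2) = 0.27498608
P = 51.5000 * 0.99509736 * 0.27498608 - 54.2800 * 1.00000000 * 0.24595528 = 0.7419


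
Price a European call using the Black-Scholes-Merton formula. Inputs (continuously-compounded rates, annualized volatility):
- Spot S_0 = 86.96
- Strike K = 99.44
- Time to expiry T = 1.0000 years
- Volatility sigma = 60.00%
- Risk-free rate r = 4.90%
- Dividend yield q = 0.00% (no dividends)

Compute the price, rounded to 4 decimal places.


d1 = (ln(S/K) + (r - q + 0.5*sigma^2) * T) / (sigma * sqrt(T)) = 0.15815633
d2 = d1 - sigma * sqrt(T) = -0.44184367
exp(-rT) = 0.95218113; exp(-qT) = 1.00000000
C = S_0 * exp(-qT) * N(d1) - K * exp(-rT) * N(d2)
N(d1) = 0.56283319; N(d2) = 0.32930117
C = 86.9600 * 1.00000000 * 0.56283319 - 99.4400 * 0.95218113 * 0.32930117 = 17.7641

Answer: Price = 17.7641


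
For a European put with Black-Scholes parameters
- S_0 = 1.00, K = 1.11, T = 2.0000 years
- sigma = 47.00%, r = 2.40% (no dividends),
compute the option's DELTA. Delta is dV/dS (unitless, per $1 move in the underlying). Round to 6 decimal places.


d1 = 0.2475475297; d2 = -0.4171328447
phi(d1) = 0.3869040990; exp(-qT) = 1.0000000000; exp(-rT) = 0.9531337871
N(-d1) = 0.4022422562
Delta = -exp(-qT) * N(-d1) = -1.0000000000 * 0.4022422562 = -0.402242

Answer: Delta = -0.402242


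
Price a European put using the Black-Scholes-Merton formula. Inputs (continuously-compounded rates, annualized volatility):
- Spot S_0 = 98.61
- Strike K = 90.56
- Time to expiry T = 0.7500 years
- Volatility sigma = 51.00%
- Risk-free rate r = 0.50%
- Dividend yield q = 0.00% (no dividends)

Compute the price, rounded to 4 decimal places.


Answer: Price = 12.6351

Derivation:
d1 = (ln(S/K) + (r - q + 0.5*sigma^2) * T) / (sigma * sqrt(T)) = 0.42213941
d2 = d1 - sigma * sqrt(T) = -0.01953354
exp(-rT) = 0.99625702; exp(-qT) = 1.00000000
P = K * exp(-rT) * N(-d2) - S_0 * exp(-qT) * N(-d1)
N(-d1) = 0.33646163; N(-d2) = 0.50779226
P = 90.5600 * 0.99625702 * 0.50779226 - 98.6100 * 1.00000000 * 0.33646163 = 12.6351


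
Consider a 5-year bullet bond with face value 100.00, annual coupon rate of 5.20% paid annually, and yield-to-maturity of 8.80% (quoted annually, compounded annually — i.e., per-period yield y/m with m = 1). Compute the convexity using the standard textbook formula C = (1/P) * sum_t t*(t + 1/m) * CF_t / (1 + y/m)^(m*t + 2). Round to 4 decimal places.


Coupon per period c = face * coupon_rate / m = 5.200000
Periods per year m = 1; per-period yield y/m = 0.088000
Number of cashflows N = 5
Cashflows (t years, CF_t, discount factor 1/(1+y/m)^(m*t), PV):
  t = 1.0000: CF_t = 5.200000, DF = 0.919118, PV = 4.779412
  t = 2.0000: CF_t = 5.200000, DF = 0.844777, PV = 4.392842
  t = 3.0000: CF_t = 5.200000, DF = 0.776450, PV = 4.037538
  t = 4.0000: CF_t = 5.200000, DF = 0.713649, PV = 3.710973
  t = 5.0000: CF_t = 105.200000, DF = 0.655927, PV = 69.003523
Price P = sum_t PV_t = 85.924287
Convexity numerator sum_t t*(t + 1/m) * CF_t / (1+y/m)^(m*t + 2):
  t = 1.0000: term = 8.075077
  t = 2.0000: term = 22.265836
  t = 3.0000: term = 40.929846
  t = 4.0000: term = 62.698907
  t = 5.0000: term = 1748.778185
Convexity = (1/P) * sum = 1882.747851 / 85.924287 = 21.911708

Answer: Convexity = 21.9117


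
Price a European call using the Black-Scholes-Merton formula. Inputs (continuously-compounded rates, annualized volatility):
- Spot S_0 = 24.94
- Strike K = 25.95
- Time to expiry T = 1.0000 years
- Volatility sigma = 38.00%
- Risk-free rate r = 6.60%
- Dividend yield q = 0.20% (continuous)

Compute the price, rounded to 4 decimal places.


Answer: Price = 4.0120

Derivation:
d1 = (ln(S/K) + (r - q + 0.5*sigma^2) * T) / (sigma * sqrt(T)) = 0.25395087
d2 = d1 - sigma * sqrt(T) = -0.12604913
exp(-rT) = 0.93613086; exp(-qT) = 0.99800200
C = S_0 * exp(-qT) * N(d1) - K * exp(-rT) * N(d2)
N(d1) = 0.60023324; N(d2) = 0.44984652
C = 24.9400 * 0.99800200 * 0.60023324 - 25.9500 * 0.93613086 * 0.44984652 = 4.0120


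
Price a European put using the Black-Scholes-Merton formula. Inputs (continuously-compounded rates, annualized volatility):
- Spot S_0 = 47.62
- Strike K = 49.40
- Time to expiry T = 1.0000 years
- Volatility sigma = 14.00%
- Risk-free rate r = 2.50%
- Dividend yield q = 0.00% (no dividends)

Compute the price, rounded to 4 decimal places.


d1 = (ln(S/K) + (r - q + 0.5*sigma^2) * T) / (sigma * sqrt(T)) = -0.01355417
d2 = d1 - sigma * sqrt(T) = -0.15355417
exp(-rT) = 0.97530991; exp(-qT) = 1.00000000
P = K * exp(-rT) * N(-d2) - S_0 * exp(-qT) * N(-d1)
N(-d1) = 0.50540716; N(-d2) = 0.56101936
P = 49.4000 * 0.97530991 * 0.56101936 - 47.6200 * 1.00000000 * 0.50540716 = 2.9626

Answer: Price = 2.9626


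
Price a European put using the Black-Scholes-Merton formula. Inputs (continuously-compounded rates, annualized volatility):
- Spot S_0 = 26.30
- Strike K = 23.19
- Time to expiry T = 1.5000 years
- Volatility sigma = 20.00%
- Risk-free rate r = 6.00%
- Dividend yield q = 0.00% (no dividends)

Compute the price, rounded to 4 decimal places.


d1 = (ln(S/K) + (r - q + 0.5*sigma^2) * T) / (sigma * sqrt(T)) = 1.00366939
d2 = d1 - sigma * sqrt(T) = 0.75872042
exp(-rT) = 0.91393119; exp(-qT) = 1.00000000
P = K * exp(-rT) * N(-d2) - S_0 * exp(-qT) * N(-d1)
N(-d1) = 0.15776900; N(-d2) = 0.22400991
P = 23.1900 * 0.91393119 * 0.22400991 - 26.3000 * 1.00000000 * 0.15776900 = 0.5984

Answer: Price = 0.5984


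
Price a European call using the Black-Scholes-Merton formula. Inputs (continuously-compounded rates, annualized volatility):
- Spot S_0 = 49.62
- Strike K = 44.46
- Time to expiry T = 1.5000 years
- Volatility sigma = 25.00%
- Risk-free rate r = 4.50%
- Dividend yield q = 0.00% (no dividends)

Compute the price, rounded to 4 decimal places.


Answer: Price = 10.4730

Derivation:
d1 = (ln(S/K) + (r - q + 0.5*sigma^2) * T) / (sigma * sqrt(T)) = 0.73216578
d2 = d1 - sigma * sqrt(T) = 0.42597956
exp(-rT) = 0.93472772; exp(-qT) = 1.00000000
C = S_0 * exp(-qT) * N(d1) - K * exp(-rT) * N(d2)
N(d1) = 0.76796630; N(d2) = 0.66493863
C = 49.6200 * 1.00000000 * 0.76796630 - 44.4600 * 0.93472772 * 0.66493863 = 10.4730


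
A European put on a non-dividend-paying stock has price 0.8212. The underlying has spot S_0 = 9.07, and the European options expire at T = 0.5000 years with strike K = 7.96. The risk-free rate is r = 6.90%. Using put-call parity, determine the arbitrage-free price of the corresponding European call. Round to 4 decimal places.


Answer: Call price = 2.2011

Derivation:
Put-call parity: C - P = S_0 * exp(-qT) - K * exp(-rT).
S_0 * exp(-qT) = 9.0700 * 1.00000000 = 9.07000000
K * exp(-rT) = 7.9600 * 0.96608834 = 7.69006318
C = P + S*exp(-qT) - K*exp(-rT)
C = 0.8212 + 9.07000000 - 7.69006318 = 2.2011


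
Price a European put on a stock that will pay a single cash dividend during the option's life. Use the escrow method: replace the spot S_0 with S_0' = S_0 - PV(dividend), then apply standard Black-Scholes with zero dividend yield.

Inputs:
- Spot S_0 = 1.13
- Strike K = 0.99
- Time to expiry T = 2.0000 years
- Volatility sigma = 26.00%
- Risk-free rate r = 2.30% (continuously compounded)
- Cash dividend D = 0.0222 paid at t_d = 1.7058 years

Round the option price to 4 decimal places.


PV(D) = D * exp(-r * t_d) = 0.0222 * 0.96152626 = 0.02134588
S_0' = S_0 - PV(D) = 1.1300 - 0.02134588 = 1.10865412
d1 = (ln(S_0'/K) + (r + sigma^2/2)*T) / (sigma*sqrt(T)) = 0.61680682
d2 = d1 - sigma*sqrt(T) = 0.24911129
exp(-rT) = 0.95504196
N(-d1) = 0.26868108; N(-d2) = 0.40163735
P = K * exp(-rT) * N(-d2) - S_0' * N(-d1) = 0.9900 * 0.95504196 * 0.40163735 - 1.10865412 * 0.26868108 = 0.0819

Answer: Price = 0.0819


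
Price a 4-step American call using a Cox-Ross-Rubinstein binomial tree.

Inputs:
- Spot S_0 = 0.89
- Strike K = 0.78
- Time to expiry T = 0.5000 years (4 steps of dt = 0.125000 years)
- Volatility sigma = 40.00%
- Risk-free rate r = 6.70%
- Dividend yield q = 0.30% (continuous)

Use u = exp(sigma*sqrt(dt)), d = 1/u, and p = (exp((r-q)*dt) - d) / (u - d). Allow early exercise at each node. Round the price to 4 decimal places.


dt = T/N = 0.125000
u = exp(sigma*sqrt(dt)) = 1.151910; d = 1/u = 0.868123
p = (exp((r-q)*dt) - d) / (u - d) = 0.493007
Discount per step: exp(-r*dt) = 0.991660
Stock lattice S(k, i) with i counting down-moves:
  k=0: S(0,0) = 0.8900
  k=1: S(1,0) = 1.0252; S(1,1) = 0.7726
  k=2: S(2,0) = 1.1809; S(2,1) = 0.8900; S(2,2) = 0.6707
  k=3: S(3,0) = 1.3603; S(3,1) = 1.0252; S(3,2) = 0.7726; S(3,3) = 0.5823
  k=4: S(4,0) = 1.5670; S(4,1) = 1.1809; S(4,2) = 0.8900; S(4,3) = 0.6707; S(4,4) = 0.5055
Terminal payoffs V(N, i) = max(S_T - K, 0):
  V(4,0) = 0.786982; V(4,1) = 0.400938; V(4,2) = 0.110000; V(4,3) = 0.000000; V(4,4) = 0.000000
Backward induction: V(k, i) = exp(-r*dt) * [p * V(k+1, i) + (1-p) * V(k+1, i+1)]; then take max(V_cont, immediate exercise) for American.
  V(3,0) = exp(-r*dt) * [p*0.786982 + (1-p)*0.400938] = 0.586329; exercise = 0.580334; V(3,0) = max -> 0.586329
  V(3,1) = exp(-r*dt) * [p*0.400938 + (1-p)*0.110000] = 0.251321; exercise = 0.245200; V(3,1) = max -> 0.251321
  V(3,2) = exp(-r*dt) * [p*0.110000 + (1-p)*0.000000] = 0.053778; exercise = 0.000000; V(3,2) = max -> 0.053778
  V(3,3) = exp(-r*dt) * [p*0.000000 + (1-p)*0.000000] = 0.000000; exercise = 0.000000; V(3,3) = max -> 0.000000
  V(2,0) = exp(-r*dt) * [p*0.586329 + (1-p)*0.251321] = 0.413009; exercise = 0.400938; V(2,0) = max -> 0.413009
  V(2,1) = exp(-r*dt) * [p*0.251321 + (1-p)*0.053778] = 0.149907; exercise = 0.110000; V(2,1) = max -> 0.149907
  V(2,2) = exp(-r*dt) * [p*0.053778 + (1-p)*0.000000] = 0.026292; exercise = 0.000000; V(2,2) = max -> 0.026292
  V(1,0) = exp(-r*dt) * [p*0.413009 + (1-p)*0.149907] = 0.277286; exercise = 0.245200; V(1,0) = max -> 0.277286
  V(1,1) = exp(-r*dt) * [p*0.149907 + (1-p)*0.026292] = 0.086508; exercise = 0.000000; V(1,1) = max -> 0.086508
  V(0,0) = exp(-r*dt) * [p*0.277286 + (1-p)*0.086508] = 0.179057; exercise = 0.110000; V(0,0) = max -> 0.179057

Answer: Price = V(0,0) = 0.1791


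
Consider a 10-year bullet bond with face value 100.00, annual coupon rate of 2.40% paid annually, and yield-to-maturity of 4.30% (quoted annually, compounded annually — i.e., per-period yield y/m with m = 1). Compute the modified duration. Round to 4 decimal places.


Answer: Modified duration = 8.5371

Derivation:
Coupon per period c = face * coupon_rate / m = 2.400000
Periods per year m = 1; per-period yield y/m = 0.043000
Number of cashflows N = 10
Cashflows (t years, CF_t, discount factor 1/(1+y/m)^(m*t), PV):
  t = 1.0000: CF_t = 2.400000, DF = 0.958773, PV = 2.301055
  t = 2.0000: CF_t = 2.400000, DF = 0.919245, PV = 2.206189
  t = 3.0000: CF_t = 2.400000, DF = 0.881347, PV = 2.115234
  t = 4.0000: CF_t = 2.400000, DF = 0.845012, PV = 2.028028
  t = 5.0000: CF_t = 2.400000, DF = 0.810174, PV = 1.944418
  t = 6.0000: CF_t = 2.400000, DF = 0.776773, PV = 1.864255
  t = 7.0000: CF_t = 2.400000, DF = 0.744749, PV = 1.787397
  t = 8.0000: CF_t = 2.400000, DF = 0.714045, PV = 1.713708
  t = 9.0000: CF_t = 2.400000, DF = 0.684607, PV = 1.643056
  t = 10.0000: CF_t = 102.400000, DF = 0.656382, PV = 67.213556
Price P = sum_t PV_t = 84.816896
First compute Macaulay numerator sum_t t * PV_t:
  t * PV_t at t = 1.0000: 2.301055
  t * PV_t at t = 2.0000: 4.412377
  t * PV_t at t = 3.0000: 6.345701
  t * PV_t at t = 4.0000: 8.112113
  t * PV_t at t = 5.0000: 9.722091
  t * PV_t at t = 6.0000: 11.185532
  t * PV_t at t = 7.0000: 12.511781
  t * PV_t at t = 8.0000: 13.709662
  t * PV_t at t = 9.0000: 14.787507
  t * PV_t at t = 10.0000: 672.135559
Macaulay duration D = 755.223379 / 84.816896 = 8.904162
Modified duration = D / (1 + y/m) = 8.904162 / (1 + 0.043000) = 8.537068


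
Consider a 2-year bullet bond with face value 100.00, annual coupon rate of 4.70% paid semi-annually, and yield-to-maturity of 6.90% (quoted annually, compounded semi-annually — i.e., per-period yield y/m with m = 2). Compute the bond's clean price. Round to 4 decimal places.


Answer: Price = 95.9548

Derivation:
Coupon per period c = face * coupon_rate / m = 2.350000
Periods per year m = 2; per-period yield y/m = 0.034500
Number of cashflows N = 4
Cashflows (t years, CF_t, discount factor 1/(1+y/m)^(m*t), PV):
  t = 0.5000: CF_t = 2.350000, DF = 0.966651, PV = 2.271629
  t = 1.0000: CF_t = 2.350000, DF = 0.934413, PV = 2.195871
  t = 1.5000: CF_t = 2.350000, DF = 0.903251, PV = 2.122640
  t = 2.0000: CF_t = 102.350000, DF = 0.873128, PV = 89.364672
Price P = sum_t PV_t = 95.954812


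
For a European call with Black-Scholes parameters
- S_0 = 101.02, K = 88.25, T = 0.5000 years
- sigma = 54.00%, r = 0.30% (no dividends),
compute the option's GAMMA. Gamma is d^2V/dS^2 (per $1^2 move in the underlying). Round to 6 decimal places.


d1 = 0.5487798669; d2 = 0.1669422050
phi(d1) = 0.3431738173; exp(-qT) = 1.0000000000; exp(-rT) = 0.9985011244
Gamma = exp(-qT) * phi(d1) / (S * sigma * sqrt(T)) = 1.0000000000 * 0.3431738173 / (101.0200 * 0.5400 * 0.7071067812) = 0.008897

Answer: Gamma = 0.008897


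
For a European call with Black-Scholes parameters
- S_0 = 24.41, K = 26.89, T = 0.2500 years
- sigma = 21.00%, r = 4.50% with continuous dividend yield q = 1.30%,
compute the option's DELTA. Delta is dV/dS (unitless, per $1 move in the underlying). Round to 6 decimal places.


d1 = -0.7928484369; d2 = -0.8978484369
phi(d1) = 0.2913462504; exp(-qT) = 0.9967552755; exp(-rT) = 0.9888130446
N(d1) = 0.2139330661
Delta = exp(-qT) * N(d1) = 0.9967552755 * 0.2139330661 = 0.213239

Answer: Delta = 0.213239


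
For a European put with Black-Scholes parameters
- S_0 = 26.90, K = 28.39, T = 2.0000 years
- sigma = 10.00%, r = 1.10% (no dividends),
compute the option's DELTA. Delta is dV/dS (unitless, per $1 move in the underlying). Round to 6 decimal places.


d1 = -0.1549319315; d2 = -0.2963532877
phi(d1) = 0.3941828130; exp(-qT) = 1.0000000000; exp(-rT) = 0.9782402351
N(-d1) = 0.5615625101
Delta = -exp(-qT) * N(-d1) = -1.0000000000 * 0.5615625101 = -0.561563

Answer: Delta = -0.561563


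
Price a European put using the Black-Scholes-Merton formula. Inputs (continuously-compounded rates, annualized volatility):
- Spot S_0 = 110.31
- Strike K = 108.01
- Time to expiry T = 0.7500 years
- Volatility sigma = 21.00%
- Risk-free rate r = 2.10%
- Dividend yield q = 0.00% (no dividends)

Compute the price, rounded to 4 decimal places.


Answer: Price = 6.0138

Derivation:
d1 = (ln(S/K) + (r - q + 0.5*sigma^2) * T) / (sigma * sqrt(T)) = 0.29339439
d2 = d1 - sigma * sqrt(T) = 0.11152905
exp(-rT) = 0.98437338; exp(-qT) = 1.00000000
P = K * exp(-rT) * N(-d2) - S_0 * exp(-qT) * N(-d1)
N(-d1) = 0.38461036; N(-d2) = 0.45559841
P = 108.0100 * 0.98437338 * 0.45559841 - 110.3100 * 1.00000000 * 0.38461036 = 6.0138


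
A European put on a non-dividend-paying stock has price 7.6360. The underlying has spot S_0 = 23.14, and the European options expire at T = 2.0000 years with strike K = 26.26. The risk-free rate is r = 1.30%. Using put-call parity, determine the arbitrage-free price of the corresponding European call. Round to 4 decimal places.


Answer: Call price = 5.1900

Derivation:
Put-call parity: C - P = S_0 * exp(-qT) - K * exp(-rT).
S_0 * exp(-qT) = 23.1400 * 1.00000000 = 23.14000000
K * exp(-rT) = 26.2600 * 0.97433509 = 25.58603945
C = P + S*exp(-qT) - K*exp(-rT)
C = 7.6360 + 23.14000000 - 25.58603945 = 5.1900


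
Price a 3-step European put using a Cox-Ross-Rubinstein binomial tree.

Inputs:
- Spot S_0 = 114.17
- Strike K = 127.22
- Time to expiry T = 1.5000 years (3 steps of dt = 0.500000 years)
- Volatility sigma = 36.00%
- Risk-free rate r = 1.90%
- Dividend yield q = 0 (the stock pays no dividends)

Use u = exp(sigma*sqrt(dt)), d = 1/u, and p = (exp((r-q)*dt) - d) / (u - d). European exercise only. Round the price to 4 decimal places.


dt = T/N = 0.500000
u = exp(sigma*sqrt(dt)) = 1.289892; d = 1/u = 0.775259
p = (exp((r-q)*dt) - d) / (u - d) = 0.455250
Discount per step: exp(-r*dt) = 0.990545
Stock lattice S(k, i) with i counting down-moves:
  k=0: S(0,0) = 114.1700
  k=1: S(1,0) = 147.2670; S(1,1) = 88.5113
  k=2: S(2,0) = 189.9585; S(2,1) = 114.1700; S(2,2) = 68.6192
  k=3: S(3,0) = 245.0259; S(3,1) = 147.2670; S(3,2) = 88.5113; S(3,3) = 53.1976
Terminal payoffs V(N, i) = max(K - S_T, 0):
  V(3,0) = 0.000000; V(3,1) = 0.000000; V(3,2) = 38.708709; V(3,3) = 74.022402
Backward induction: V(k, i) = exp(-r*dt) * [p * V(k+1, i) + (1-p) * V(k+1, i+1)].
  V(2,0) = exp(-r*dt) * [p*0.000000 + (1-p)*0.000000] = 0.000000
  V(2,1) = exp(-r*dt) * [p*0.000000 + (1-p)*38.708709] = 20.887213
  V(2,2) = exp(-r*dt) * [p*38.708709 + (1-p)*74.022402] = 57.397980
  V(1,0) = exp(-r*dt) * [p*0.000000 + (1-p)*20.887213] = 11.270737
  V(1,1) = exp(-r*dt) * [p*20.887213 + (1-p)*57.397980] = 40.390928
  V(0,0) = exp(-r*dt) * [p*11.270737 + (1-p)*40.390928] = 26.877422

Answer: Price = V(0,0) = 26.8774


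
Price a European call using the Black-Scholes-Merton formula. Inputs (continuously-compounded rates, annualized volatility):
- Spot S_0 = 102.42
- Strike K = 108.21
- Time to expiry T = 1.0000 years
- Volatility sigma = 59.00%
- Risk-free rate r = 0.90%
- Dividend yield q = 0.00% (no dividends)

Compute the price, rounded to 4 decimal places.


d1 = (ln(S/K) + (r - q + 0.5*sigma^2) * T) / (sigma * sqrt(T)) = 0.21704783
d2 = d1 - sigma * sqrt(T) = -0.37295217
exp(-rT) = 0.99104038; exp(-qT) = 1.00000000
C = S_0 * exp(-qT) * N(d1) - K * exp(-rT) * N(d2)
N(d1) = 0.58591447; N(d2) = 0.35459202
C = 102.4200 * 1.00000000 * 0.58591447 - 108.2100 * 0.99104038 * 0.35459202 = 21.9827

Answer: Price = 21.9827


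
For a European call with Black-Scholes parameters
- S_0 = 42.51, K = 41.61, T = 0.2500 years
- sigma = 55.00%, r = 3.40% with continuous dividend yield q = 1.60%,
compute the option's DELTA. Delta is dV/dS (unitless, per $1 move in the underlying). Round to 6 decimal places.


d1 = 0.2316775250; d2 = -0.0433224750
phi(d1) = 0.3883781615; exp(-qT) = 0.9960079893; exp(-rT) = 0.9915360229
N(d1) = 0.5916057555
Delta = exp(-qT) * N(d1) = 0.9960079893 * 0.5916057555 = 0.589244

Answer: Delta = 0.589244


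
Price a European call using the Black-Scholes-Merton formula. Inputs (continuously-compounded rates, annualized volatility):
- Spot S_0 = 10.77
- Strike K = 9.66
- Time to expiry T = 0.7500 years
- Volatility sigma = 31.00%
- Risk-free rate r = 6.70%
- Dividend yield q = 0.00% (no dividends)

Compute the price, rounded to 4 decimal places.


Answer: Price = 2.0373

Derivation:
d1 = (ln(S/K) + (r - q + 0.5*sigma^2) * T) / (sigma * sqrt(T)) = 0.72656121
d2 = d1 - sigma * sqrt(T) = 0.45809333
exp(-rT) = 0.95099165; exp(-qT) = 1.00000000
C = S_0 * exp(-qT) * N(d1) - K * exp(-rT) * N(d2)
N(d1) = 0.76625260; N(d2) = 0.67655730
C = 10.7700 * 1.00000000 * 0.76625260 - 9.6600 * 0.95099165 * 0.67655730 = 2.0373


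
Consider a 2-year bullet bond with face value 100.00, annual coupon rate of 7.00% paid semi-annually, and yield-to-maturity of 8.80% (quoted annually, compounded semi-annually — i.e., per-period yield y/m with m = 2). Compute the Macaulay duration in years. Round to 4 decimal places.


Coupon per period c = face * coupon_rate / m = 3.500000
Periods per year m = 2; per-period yield y/m = 0.044000
Number of cashflows N = 4
Cashflows (t years, CF_t, discount factor 1/(1+y/m)^(m*t), PV):
  t = 0.5000: CF_t = 3.500000, DF = 0.957854, PV = 3.352490
  t = 1.0000: CF_t = 3.500000, DF = 0.917485, PV = 3.211198
  t = 1.5000: CF_t = 3.500000, DF = 0.878817, PV = 3.075860
  t = 2.0000: CF_t = 103.500000, DF = 0.841779, PV = 87.124110
Price P = sum_t PV_t = 96.763658
Macaulay numerator sum_t t * PV_t:
  t * PV_t at t = 0.5000: 1.676245
  t * PV_t at t = 1.0000: 3.211198
  t * PV_t at t = 1.5000: 4.613790
  t * PV_t at t = 2.0000: 174.248220
Macaulay duration D = (sum_t t * PV_t) / P = 183.749453 / 96.763658 = 1.898951

Answer: Macaulay duration = 1.8990 years


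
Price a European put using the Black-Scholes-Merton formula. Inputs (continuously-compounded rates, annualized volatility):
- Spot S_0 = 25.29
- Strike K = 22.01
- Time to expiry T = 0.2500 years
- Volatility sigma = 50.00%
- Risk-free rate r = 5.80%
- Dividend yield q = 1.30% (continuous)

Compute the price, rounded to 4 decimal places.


d1 = (ln(S/K) + (r - q + 0.5*sigma^2) * T) / (sigma * sqrt(T)) = 0.72564866
d2 = d1 - sigma * sqrt(T) = 0.47564866
exp(-rT) = 0.98560462; exp(-qT) = 0.99675528
P = K * exp(-rT) * N(-d2) - S_0 * exp(-qT) * N(-d1)
N(-d1) = 0.23402709; N(-d2) = 0.31716235
P = 22.0100 * 0.98560462 * 0.31716235 - 25.2900 * 0.99675528 * 0.23402709 = 0.9809

Answer: Price = 0.9809


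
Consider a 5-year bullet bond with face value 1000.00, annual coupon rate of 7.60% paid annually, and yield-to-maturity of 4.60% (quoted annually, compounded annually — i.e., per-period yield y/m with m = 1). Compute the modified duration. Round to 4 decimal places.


Coupon per period c = face * coupon_rate / m = 76.000000
Periods per year m = 1; per-period yield y/m = 0.046000
Number of cashflows N = 5
Cashflows (t years, CF_t, discount factor 1/(1+y/m)^(m*t), PV):
  t = 1.0000: CF_t = 76.000000, DF = 0.956023, PV = 72.657744
  t = 2.0000: CF_t = 76.000000, DF = 0.913980, PV = 69.462470
  t = 3.0000: CF_t = 76.000000, DF = 0.873786, PV = 66.407715
  t = 4.0000: CF_t = 76.000000, DF = 0.835359, PV = 63.487299
  t = 5.0000: CF_t = 1076.000000, DF = 0.798623, PV = 859.317881
Price P = sum_t PV_t = 1131.333109
First compute Macaulay numerator sum_t t * PV_t:
  t * PV_t at t = 1.0000: 72.657744
  t * PV_t at t = 2.0000: 138.924940
  t * PV_t at t = 3.0000: 199.223146
  t * PV_t at t = 4.0000: 253.949198
  t * PV_t at t = 5.0000: 4296.589403
Macaulay duration D = 4961.344431 / 1131.333109 = 4.385397
Modified duration = D / (1 + y/m) = 4.385397 / (1 + 0.046000) = 4.192540

Answer: Modified duration = 4.1925


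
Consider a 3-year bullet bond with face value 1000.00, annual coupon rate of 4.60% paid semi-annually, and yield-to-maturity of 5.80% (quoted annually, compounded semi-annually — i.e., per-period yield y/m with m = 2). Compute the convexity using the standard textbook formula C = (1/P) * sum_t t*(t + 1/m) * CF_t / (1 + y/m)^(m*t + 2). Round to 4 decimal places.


Answer: Convexity = 9.1843

Derivation:
Coupon per period c = face * coupon_rate / m = 23.000000
Periods per year m = 2; per-period yield y/m = 0.029000
Number of cashflows N = 6
Cashflows (t years, CF_t, discount factor 1/(1+y/m)^(m*t), PV):
  t = 0.5000: CF_t = 23.000000, DF = 0.971817, PV = 22.351798
  t = 1.0000: CF_t = 23.000000, DF = 0.944429, PV = 21.721864
  t = 1.5000: CF_t = 23.000000, DF = 0.917812, PV = 21.109683
  t = 2.0000: CF_t = 23.000000, DF = 0.891946, PV = 20.514755
  t = 2.5000: CF_t = 23.000000, DF = 0.866808, PV = 19.936594
  t = 3.0000: CF_t = 1023.000000, DF = 0.842379, PV = 861.754153
Price P = sum_t PV_t = 967.388847
Convexity numerator sum_t t*(t + 1/m) * CF_t / (1+y/m)^(m*t + 2):
  t = 0.5000: term = 10.554842
  t = 1.0000: term = 30.772133
  t = 1.5000: term = 59.809782
  t = 2.0000: term = 96.873634
  t = 2.5000: term = 141.215210
  t = 3.0000: term = 8545.587683
Convexity = (1/P) * sum = 8884.813283 / 967.388847 = 9.184325


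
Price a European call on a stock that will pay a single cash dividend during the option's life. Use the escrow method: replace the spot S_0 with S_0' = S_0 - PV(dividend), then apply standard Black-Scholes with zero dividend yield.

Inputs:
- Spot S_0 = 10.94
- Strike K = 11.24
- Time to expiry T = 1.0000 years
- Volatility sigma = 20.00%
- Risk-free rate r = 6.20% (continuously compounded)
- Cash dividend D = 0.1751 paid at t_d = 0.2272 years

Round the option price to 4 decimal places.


PV(D) = D * exp(-r * t_d) = 0.1751 * 0.98601235 = 0.17265076
S_0' = S_0 - PV(D) = 10.9400 - 0.17265076 = 10.76734924
d1 = (ln(S_0'/K) + (r + sigma^2/2)*T) / (sigma*sqrt(T)) = 0.19519746
d2 = d1 - sigma*sqrt(T) = -0.00480254
exp(-rT) = 0.93988289
N(d1) = 0.57738082; N(d2) = 0.49808407
C = S_0' * N(d1) - K * exp(-rT) * N(d2) = 10.76734924 * 0.57738082 - 11.2400 * 0.93988289 * 0.49808407 = 0.9550

Answer: Price = 0.9550


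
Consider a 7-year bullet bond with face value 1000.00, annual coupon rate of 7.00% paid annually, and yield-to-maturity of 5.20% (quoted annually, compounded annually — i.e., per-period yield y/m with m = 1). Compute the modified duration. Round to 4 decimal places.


Answer: Modified duration = 5.5446

Derivation:
Coupon per period c = face * coupon_rate / m = 70.000000
Periods per year m = 1; per-period yield y/m = 0.052000
Number of cashflows N = 7
Cashflows (t years, CF_t, discount factor 1/(1+y/m)^(m*t), PV):
  t = 1.0000: CF_t = 70.000000, DF = 0.950570, PV = 66.539924
  t = 2.0000: CF_t = 70.000000, DF = 0.903584, PV = 63.250878
  t = 3.0000: CF_t = 70.000000, DF = 0.858920, PV = 60.124409
  t = 4.0000: CF_t = 70.000000, DF = 0.816464, PV = 57.152480
  t = 5.0000: CF_t = 70.000000, DF = 0.776106, PV = 54.327453
  t = 6.0000: CF_t = 70.000000, DF = 0.737744, PV = 51.642065
  t = 7.0000: CF_t = 1070.000000, DF = 0.701277, PV = 750.366780
Price P = sum_t PV_t = 1103.403989
First compute Macaulay numerator sum_t t * PV_t:
  t * PV_t at t = 1.0000: 66.539924
  t * PV_t at t = 2.0000: 126.501757
  t * PV_t at t = 3.0000: 180.373227
  t * PV_t at t = 4.0000: 228.609920
  t * PV_t at t = 5.0000: 271.637263
  t * PV_t at t = 6.0000: 309.852391
  t * PV_t at t = 7.0000: 5252.567461
Macaulay duration D = 6436.081943 / 1103.403989 = 5.832933
Modified duration = D / (1 + y/m) = 5.832933 / (1 + 0.052000) = 5.544613


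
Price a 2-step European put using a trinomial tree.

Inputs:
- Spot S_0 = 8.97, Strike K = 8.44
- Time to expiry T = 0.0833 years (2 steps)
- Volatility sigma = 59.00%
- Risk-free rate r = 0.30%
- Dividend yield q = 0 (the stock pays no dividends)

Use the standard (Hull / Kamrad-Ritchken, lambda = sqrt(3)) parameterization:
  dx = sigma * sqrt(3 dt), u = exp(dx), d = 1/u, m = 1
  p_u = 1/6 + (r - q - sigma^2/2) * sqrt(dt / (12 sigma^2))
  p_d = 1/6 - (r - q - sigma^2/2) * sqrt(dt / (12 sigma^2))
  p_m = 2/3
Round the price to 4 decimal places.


Answer: Price = V(0,0) = 0.3691

Derivation:
dt = T/N = 0.041650; dx = sigma*sqrt(3*dt) = 0.208555
u = exp(dx) = 1.231896; d = 1/u = 0.811757
p_u = 0.149587, p_m = 0.666667, p_d = 0.183747
Discount per step: exp(-r*dt) = 0.999875
Stock lattice S(k, j) with j the centered position index:
  k=0: S(0,+0) = 8.9700
  k=1: S(1,-1) = 7.2815; S(1,+0) = 8.9700; S(1,+1) = 11.0501
  k=2: S(2,-2) = 5.9108; S(2,-1) = 7.2815; S(2,+0) = 8.9700; S(2,+1) = 11.0501; S(2,+2) = 13.6126
Terminal payoffs V(N, j) = max(K - S_T, 0):
  V(2,-2) = 2.529230; V(2,-1) = 1.158544; V(2,+0) = 0.000000; V(2,+1) = 0.000000; V(2,+2) = 0.000000
Backward induction: V(k, j) = exp(-r*dt) * [p_u * V(k+1, j+1) + p_m * V(k+1, j) + p_d * V(k+1, j-1)]
  V(1,-1) = exp(-r*dt) * [p_u*0.000000 + p_m*1.158544 + p_d*2.529230] = 1.236945
  V(1,+0) = exp(-r*dt) * [p_u*0.000000 + p_m*0.000000 + p_d*1.158544] = 0.212852
  V(1,+1) = exp(-r*dt) * [p_u*0.000000 + p_m*0.000000 + p_d*0.000000] = 0.000000
  V(0,+0) = exp(-r*dt) * [p_u*0.000000 + p_m*0.212852 + p_d*1.236945] = 0.369140


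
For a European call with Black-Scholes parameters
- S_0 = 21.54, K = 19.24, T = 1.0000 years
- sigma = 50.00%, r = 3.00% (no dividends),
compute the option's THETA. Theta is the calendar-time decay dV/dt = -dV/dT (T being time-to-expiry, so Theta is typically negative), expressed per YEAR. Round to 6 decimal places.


Answer: Theta = -2.149082

Derivation:
d1 = 0.5358404530; d2 = 0.0358404530
phi(d1) = 0.3455903971; exp(-qT) = 1.0000000000; exp(-rT) = 0.9704455335
Theta = -S*exp(-qT)*phi(d1)*sigma/(2*sqrt(T)) - r*K*exp(-rT)*N(d2) + q*S*exp(-qT)*N(d1)
N(d1) = 0.7039655892; N(d2) = 0.5142952115; sqrt(T) = 1.0000000000
Term 1 = -21.5400 * 1.0000000000 * 0.3455903971 * 0.5000 / (2 * 1.0000000000) = -1.8610042884
Term 2 = -0.0300 * 19.2400 * 0.9704455335 * 0.5142952115 = -0.2880779173
Term 3 = 0 (no dividend yield, q = 0)
Theta = -1.8610042884 + (-0.2880779173) + (0.0000000000) = -2.149082


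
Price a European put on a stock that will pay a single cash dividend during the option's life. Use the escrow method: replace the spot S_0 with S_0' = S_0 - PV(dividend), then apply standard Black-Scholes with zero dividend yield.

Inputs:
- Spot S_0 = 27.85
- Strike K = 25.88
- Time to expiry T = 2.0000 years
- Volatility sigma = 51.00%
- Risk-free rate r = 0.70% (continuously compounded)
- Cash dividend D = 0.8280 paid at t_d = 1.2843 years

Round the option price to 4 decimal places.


PV(D) = D * exp(-r * t_d) = 0.8280 * 0.99105019 = 0.82058956
S_0' = S_0 - PV(D) = 27.8500 - 0.82058956 = 27.02941044
d1 = (ln(S_0'/K) + (r + sigma^2/2)*T) / (sigma*sqrt(T)) = 0.44028500
d2 = d1 - sigma*sqrt(T) = -0.28096392
exp(-rT) = 0.98609754
N(-d1) = 0.32986535; N(-d2) = 0.61063096
P = K * exp(-rT) * N(-d2) - S_0' * N(-d1) = 25.8800 * 0.98609754 * 0.61063096 - 27.02941044 * 0.32986535 = 6.6674

Answer: Price = 6.6674


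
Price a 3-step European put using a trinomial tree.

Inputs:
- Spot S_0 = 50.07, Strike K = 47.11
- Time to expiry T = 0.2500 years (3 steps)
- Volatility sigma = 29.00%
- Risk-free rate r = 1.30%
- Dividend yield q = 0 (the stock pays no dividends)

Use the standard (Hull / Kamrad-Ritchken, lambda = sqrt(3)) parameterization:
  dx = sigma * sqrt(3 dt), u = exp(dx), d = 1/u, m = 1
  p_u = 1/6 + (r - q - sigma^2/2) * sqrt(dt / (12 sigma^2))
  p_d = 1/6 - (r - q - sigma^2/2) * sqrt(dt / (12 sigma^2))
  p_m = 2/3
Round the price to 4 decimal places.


dt = T/N = 0.083333; dx = sigma*sqrt(3*dt) = 0.145000
u = exp(dx) = 1.156040; d = 1/u = 0.865022
p_u = 0.158319, p_m = 0.666667, p_d = 0.175014
Discount per step: exp(-r*dt) = 0.998917
Stock lattice S(k, j) with j the centered position index:
  k=0: S(0,+0) = 50.0700
  k=1: S(1,-1) = 43.3117; S(1,+0) = 50.0700; S(1,+1) = 57.8829
  k=2: S(2,-2) = 37.4656; S(2,-1) = 43.3117; S(2,+0) = 50.0700; S(2,+1) = 57.8829; S(2,+2) = 66.9149
  k=3: S(3,-3) = 32.4085; S(3,-2) = 37.4656; S(3,-1) = 43.3117; S(3,+0) = 50.0700; S(3,+1) = 57.8829; S(3,+2) = 66.9149; S(3,+3) = 77.3563
Terminal payoffs V(N, j) = max(K - S_T, 0):
  V(3,-3) = 14.701458; V(3,-2) = 9.644443; V(3,-1) = 3.798334; V(3,+0) = 0.000000; V(3,+1) = 0.000000; V(3,+2) = 0.000000; V(3,+3) = 0.000000
Backward induction: V(k, j) = exp(-r*dt) * [p_u * V(k+1, j+1) + p_m * V(k+1, j) + p_d * V(k+1, j-1)]
  V(2,-2) = exp(-r*dt) * [p_u*3.798334 + p_m*9.644443 + p_d*14.701458] = 9.593545
  V(2,-1) = exp(-r*dt) * [p_u*0.000000 + p_m*3.798334 + p_d*9.644443] = 4.215569
  V(2,+0) = exp(-r*dt) * [p_u*0.000000 + p_m*0.000000 + p_d*3.798334] = 0.664043
  V(2,+1) = exp(-r*dt) * [p_u*0.000000 + p_m*0.000000 + p_d*0.000000] = 0.000000
  V(2,+2) = exp(-r*dt) * [p_u*0.000000 + p_m*0.000000 + p_d*0.000000] = 0.000000
  V(1,-1) = exp(-r*dt) * [p_u*0.664043 + p_m*4.215569 + p_d*9.593545] = 4.589544
  V(1,+0) = exp(-r*dt) * [p_u*0.000000 + p_m*0.664043 + p_d*4.215569] = 1.179203
  V(1,+1) = exp(-r*dt) * [p_u*0.000000 + p_m*0.000000 + p_d*0.664043] = 0.116091
  V(0,+0) = exp(-r*dt) * [p_u*0.116091 + p_m*1.179203 + p_d*4.589544] = 1.606010

Answer: Price = V(0,0) = 1.6060
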